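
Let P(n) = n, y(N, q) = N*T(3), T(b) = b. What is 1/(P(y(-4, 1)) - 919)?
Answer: -1/931 ≈ -0.0010741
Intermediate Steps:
y(N, q) = 3*N (y(N, q) = N*3 = 3*N)
1/(P(y(-4, 1)) - 919) = 1/(3*(-4) - 919) = 1/(-12 - 919) = 1/(-931) = -1/931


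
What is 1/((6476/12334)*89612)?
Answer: 6167/290163656 ≈ 2.1254e-5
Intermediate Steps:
1/((6476/12334)*89612) = (1/89612)/(6476*(1/12334)) = (1/89612)/(3238/6167) = (6167/3238)*(1/89612) = 6167/290163656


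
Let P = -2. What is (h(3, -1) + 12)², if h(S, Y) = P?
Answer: 100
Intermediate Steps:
h(S, Y) = -2
(h(3, -1) + 12)² = (-2 + 12)² = 10² = 100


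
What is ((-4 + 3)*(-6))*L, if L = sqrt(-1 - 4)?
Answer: 6*I*sqrt(5) ≈ 13.416*I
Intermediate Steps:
L = I*sqrt(5) (L = sqrt(-5) = I*sqrt(5) ≈ 2.2361*I)
((-4 + 3)*(-6))*L = ((-4 + 3)*(-6))*(I*sqrt(5)) = (-1*(-6))*(I*sqrt(5)) = 6*(I*sqrt(5)) = 6*I*sqrt(5)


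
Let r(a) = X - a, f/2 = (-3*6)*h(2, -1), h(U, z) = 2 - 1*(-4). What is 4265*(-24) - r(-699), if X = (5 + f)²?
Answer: -147580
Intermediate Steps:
h(U, z) = 6 (h(U, z) = 2 + 4 = 6)
f = -216 (f = 2*(-3*6*6) = 2*(-18*6) = 2*(-108) = -216)
X = 44521 (X = (5 - 216)² = (-211)² = 44521)
r(a) = 44521 - a
4265*(-24) - r(-699) = 4265*(-24) - (44521 - 1*(-699)) = -102360 - (44521 + 699) = -102360 - 1*45220 = -102360 - 45220 = -147580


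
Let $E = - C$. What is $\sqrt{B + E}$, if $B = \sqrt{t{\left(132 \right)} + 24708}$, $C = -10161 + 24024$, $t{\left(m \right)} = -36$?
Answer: $\sqrt{-13863 + 4 \sqrt{1542}} \approx 117.07 i$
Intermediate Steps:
$C = 13863$
$B = 4 \sqrt{1542}$ ($B = \sqrt{-36 + 24708} = \sqrt{24672} = 4 \sqrt{1542} \approx 157.07$)
$E = -13863$ ($E = \left(-1\right) 13863 = -13863$)
$\sqrt{B + E} = \sqrt{4 \sqrt{1542} - 13863} = \sqrt{-13863 + 4 \sqrt{1542}}$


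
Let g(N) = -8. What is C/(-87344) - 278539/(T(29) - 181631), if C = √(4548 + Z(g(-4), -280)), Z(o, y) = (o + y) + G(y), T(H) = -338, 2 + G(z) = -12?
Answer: 278539/181969 - √4246/87344 ≈ 1.5299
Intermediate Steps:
G(z) = -14 (G(z) = -2 - 12 = -14)
Z(o, y) = -14 + o + y (Z(o, y) = (o + y) - 14 = -14 + o + y)
C = √4246 (C = √(4548 + (-14 - 8 - 280)) = √(4548 - 302) = √4246 ≈ 65.161)
C/(-87344) - 278539/(T(29) - 181631) = √4246/(-87344) - 278539/(-338 - 181631) = √4246*(-1/87344) - 278539/(-181969) = -√4246/87344 - 278539*(-1/181969) = -√4246/87344 + 278539/181969 = 278539/181969 - √4246/87344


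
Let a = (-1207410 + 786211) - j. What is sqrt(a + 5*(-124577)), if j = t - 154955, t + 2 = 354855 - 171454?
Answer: 4*I*sqrt(67033) ≈ 1035.6*I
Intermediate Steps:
t = 183399 (t = -2 + (354855 - 171454) = -2 + 183401 = 183399)
j = 28444 (j = 183399 - 154955 = 28444)
a = -449643 (a = (-1207410 + 786211) - 1*28444 = -421199 - 28444 = -449643)
sqrt(a + 5*(-124577)) = sqrt(-449643 + 5*(-124577)) = sqrt(-449643 - 622885) = sqrt(-1072528) = 4*I*sqrt(67033)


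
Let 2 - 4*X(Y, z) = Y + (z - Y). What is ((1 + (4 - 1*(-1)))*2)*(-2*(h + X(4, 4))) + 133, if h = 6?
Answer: 1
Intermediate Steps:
X(Y, z) = ½ - z/4 (X(Y, z) = ½ - (Y + (z - Y))/4 = ½ - z/4)
((1 + (4 - 1*(-1)))*2)*(-2*(h + X(4, 4))) + 133 = ((1 + (4 - 1*(-1)))*2)*(-2*(6 + (½ - ¼*4))) + 133 = ((1 + (4 + 1))*2)*(-2*(6 + (½ - 1))) + 133 = ((1 + 5)*2)*(-2*(6 - ½)) + 133 = (6*2)*(-2*11/2) + 133 = 12*(-11) + 133 = -132 + 133 = 1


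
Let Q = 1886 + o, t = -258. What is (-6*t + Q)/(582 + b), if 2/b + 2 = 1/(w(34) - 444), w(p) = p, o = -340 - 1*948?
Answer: 880933/238501 ≈ 3.6936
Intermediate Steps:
o = -1288 (o = -340 - 948 = -1288)
Q = 598 (Q = 1886 - 1288 = 598)
b = -820/821 (b = 2/(-2 + 1/(34 - 444)) = 2/(-2 + 1/(-410)) = 2/(-2 - 1/410) = 2/(-821/410) = 2*(-410/821) = -820/821 ≈ -0.99878)
(-6*t + Q)/(582 + b) = (-6*(-258) + 598)/(582 - 820/821) = (1548 + 598)/(477002/821) = 2146*(821/477002) = 880933/238501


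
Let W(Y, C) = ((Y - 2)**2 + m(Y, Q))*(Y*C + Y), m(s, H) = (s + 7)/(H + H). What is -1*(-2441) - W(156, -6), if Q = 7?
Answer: 129570017/7 ≈ 1.8510e+7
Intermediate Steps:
m(s, H) = (7 + s)/(2*H) (m(s, H) = (7 + s)/((2*H)) = (7 + s)*(1/(2*H)) = (7 + s)/(2*H))
W(Y, C) = (Y + C*Y)*(1/2 + (-2 + Y)**2 + Y/14) (W(Y, C) = ((Y - 2)**2 + (1/2)*(7 + Y)/7)*(Y*C + Y) = ((-2 + Y)**2 + (1/2)*(1/7)*(7 + Y))*(C*Y + Y) = ((-2 + Y)**2 + (1/2 + Y/14))*(Y + C*Y) = (1/2 + (-2 + Y)**2 + Y/14)*(Y + C*Y) = (Y + C*Y)*(1/2 + (-2 + Y)**2 + Y/14))
-1*(-2441) - W(156, -6) = -1*(-2441) - 156*(7 + 156 + 14*(-2 + 156)**2 - 6*(7 + 156) + 14*(-6)*(-2 + 156)**2)/14 = 2441 - 156*(7 + 156 + 14*154**2 - 6*163 + 14*(-6)*154**2)/14 = 2441 - 156*(7 + 156 + 14*23716 - 978 + 14*(-6)*23716)/14 = 2441 - 156*(7 + 156 + 332024 - 978 - 1992144)/14 = 2441 - 156*(-1660935)/14 = 2441 - 1*(-129552930/7) = 2441 + 129552930/7 = 129570017/7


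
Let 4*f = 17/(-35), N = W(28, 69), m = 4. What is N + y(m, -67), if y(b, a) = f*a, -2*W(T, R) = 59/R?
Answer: 74461/9660 ≈ 7.7082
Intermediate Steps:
W(T, R) = -59/(2*R)
N = -59/138 (N = -59/2/69 = -59/2*1/69 = -59/138 ≈ -0.42754)
f = -17/140 (f = (17/(-35))/4 = (17*(-1/35))/4 = (1/4)*(-17/35) = -17/140 ≈ -0.12143)
y(b, a) = -17*a/140
N + y(m, -67) = -59/138 - 17/140*(-67) = -59/138 + 1139/140 = 74461/9660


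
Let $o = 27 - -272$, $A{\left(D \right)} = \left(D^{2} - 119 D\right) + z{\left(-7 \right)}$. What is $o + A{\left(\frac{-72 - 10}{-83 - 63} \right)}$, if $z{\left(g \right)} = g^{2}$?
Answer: $\frac{1500006}{5329} \approx 281.48$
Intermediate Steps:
$A{\left(D \right)} = 49 + D^{2} - 119 D$ ($A{\left(D \right)} = \left(D^{2} - 119 D\right) + \left(-7\right)^{2} = \left(D^{2} - 119 D\right) + 49 = 49 + D^{2} - 119 D$)
$o = 299$ ($o = 27 + 272 = 299$)
$o + A{\left(\frac{-72 - 10}{-83 - 63} \right)} = 299 + \left(49 + \left(\frac{-72 - 10}{-83 - 63}\right)^{2} - 119 \frac{-72 - 10}{-83 - 63}\right) = 299 + \left(49 + \left(- \frac{82}{-146}\right)^{2} - 119 \left(- \frac{82}{-146}\right)\right) = 299 + \left(49 + \left(\left(-82\right) \left(- \frac{1}{146}\right)\right)^{2} - 119 \left(\left(-82\right) \left(- \frac{1}{146}\right)\right)\right) = 299 + \left(49 + \left(\frac{41}{73}\right)^{2} - \frac{4879}{73}\right) = 299 + \left(49 + \frac{1681}{5329} - \frac{4879}{73}\right) = 299 - \frac{93365}{5329} = \frac{1500006}{5329}$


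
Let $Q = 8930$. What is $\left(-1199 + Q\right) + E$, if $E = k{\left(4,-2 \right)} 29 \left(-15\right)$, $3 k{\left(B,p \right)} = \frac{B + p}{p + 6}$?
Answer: $\frac{15317}{2} \approx 7658.5$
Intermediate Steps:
$k{\left(B,p \right)} = \frac{B + p}{3 \left(6 + p\right)}$ ($k{\left(B,p \right)} = \frac{\left(B + p\right) \frac{1}{p + 6}}{3} = \frac{\left(B + p\right) \frac{1}{6 + p}}{3} = \frac{\frac{1}{6 + p} \left(B + p\right)}{3} = \frac{B + p}{3 \left(6 + p\right)}$)
$E = - \frac{145}{2}$ ($E = \frac{4 - 2}{3 \left(6 - 2\right)} 29 \left(-15\right) = \frac{1}{3} \cdot \frac{1}{4} \cdot 2 \cdot 29 \left(-15\right) = \frac{1}{6} \cdot 29 \left(-15\right) = \frac{29}{6} \left(-15\right) = - \frac{145}{2} \approx -72.5$)
$\left(-1199 + Q\right) + E = \left(-1199 + 8930\right) - \frac{145}{2} = 7731 - \frac{145}{2} = \frac{15317}{2}$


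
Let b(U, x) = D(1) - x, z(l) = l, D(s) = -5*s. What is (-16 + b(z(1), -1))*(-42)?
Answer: 840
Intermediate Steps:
b(U, x) = -5 - x (b(U, x) = -5*1 - x = -5 - x)
(-16 + b(z(1), -1))*(-42) = (-16 + (-5 - 1*(-1)))*(-42) = (-16 + (-5 + 1))*(-42) = (-16 - 4)*(-42) = -20*(-42) = 840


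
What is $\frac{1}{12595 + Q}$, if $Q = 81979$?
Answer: $\frac{1}{94574} \approx 1.0574 \cdot 10^{-5}$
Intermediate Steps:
$\frac{1}{12595 + Q} = \frac{1}{12595 + 81979} = \frac{1}{94574}$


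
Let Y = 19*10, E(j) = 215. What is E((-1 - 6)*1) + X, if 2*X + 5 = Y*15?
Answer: 3275/2 ≈ 1637.5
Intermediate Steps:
Y = 190
X = 2845/2 (X = -5/2 + (190*15)/2 = -5/2 + (1/2)*2850 = -5/2 + 1425 = 2845/2 ≈ 1422.5)
E((-1 - 6)*1) + X = 215 + 2845/2 = 3275/2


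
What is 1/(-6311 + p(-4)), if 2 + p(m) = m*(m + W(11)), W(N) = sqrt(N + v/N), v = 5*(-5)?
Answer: -23089/145390921 + 16*sqrt(66)/436172763 ≈ -0.00015851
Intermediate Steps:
v = -25
W(N) = sqrt(N - 25/N)
p(m) = -2 + m*(m + 4*sqrt(66)/11) (p(m) = -2 + m*(m + sqrt(11 - 25/11)) = -2 + m*(m + sqrt(96/11)) = -2 + m*(m + 4*sqrt(66)/11))
1/(-6311 + p(-4)) = 1/(-6311 + (-2 + (-4)**2 + (4/11)*(-4)*sqrt(66))) = 1/(-6311 + (-2 + 16 - 16*sqrt(66)/11)) = 1/(-6311 + (14 - 16*sqrt(66)/11)) = 1/(-6297 - 16*sqrt(66)/11)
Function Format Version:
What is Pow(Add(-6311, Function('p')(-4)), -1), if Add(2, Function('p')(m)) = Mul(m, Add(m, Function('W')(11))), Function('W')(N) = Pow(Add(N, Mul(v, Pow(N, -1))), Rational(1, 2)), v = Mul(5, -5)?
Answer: Add(Rational(-23089, 145390921), Mul(Rational(16, 436172763), Pow(66, Rational(1, 2)))) ≈ -0.00015851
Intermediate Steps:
v = -25
Function('W')(N) = Pow(Add(N, Mul(-25, Pow(N, -1))), Rational(1, 2))
Function('p')(m) = Add(-2, Mul(m, Add(m, Mul(Rational(4, 11), Pow(66, Rational(1, 2)))))) (Function('p')(m) = Add(-2, Mul(m, Add(m, Pow(Add(11, Mul(-25, Pow(11, -1))), Rational(1, 2))))) = Add(-2, Mul(m, Add(m, Pow(Add(11, Mul(-25, Rational(1, 11))), Rational(1, 2))))) = Add(-2, Mul(m, Add(m, Pow(Add(11, Rational(-25, 11)), Rational(1, 2))))) = Add(-2, Mul(m, Add(m, Pow(Rational(96, 11), Rational(1, 2))))) = Add(-2, Mul(m, Add(m, Mul(Rational(4, 11), Pow(66, Rational(1, 2)))))))
Pow(Add(-6311, Function('p')(-4)), -1) = Pow(Add(-6311, Add(-2, Pow(-4, 2), Mul(Rational(4, 11), -4, Pow(66, Rational(1, 2))))), -1) = Pow(Add(-6311, Add(-2, 16, Mul(Rational(-16, 11), Pow(66, Rational(1, 2))))), -1) = Pow(Add(-6311, Add(14, Mul(Rational(-16, 11), Pow(66, Rational(1, 2))))), -1) = Pow(Add(-6297, Mul(Rational(-16, 11), Pow(66, Rational(1, 2)))), -1)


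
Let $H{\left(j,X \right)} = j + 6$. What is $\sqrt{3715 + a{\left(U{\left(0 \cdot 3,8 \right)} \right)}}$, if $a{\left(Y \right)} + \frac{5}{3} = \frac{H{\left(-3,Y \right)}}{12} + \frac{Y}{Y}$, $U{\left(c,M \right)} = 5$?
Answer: $\frac{5 \sqrt{5349}}{6} \approx 60.947$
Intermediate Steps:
$H{\left(j,X \right)} = 6 + j$
$a{\left(Y \right)} = - \frac{5}{12}$ ($a{\left(Y \right)} = - \frac{5}{3} + \left(\frac{6 - 3}{12} + \frac{Y}{Y}\right) = - \frac{5}{3} + \left(3 \cdot \frac{1}{12} + 1\right) = - \frac{5}{3} + \left(\frac{1}{4} + 1\right) = - \frac{5}{3} + \frac{5}{4} = - \frac{5}{12}$)
$\sqrt{3715 + a{\left(U{\left(0 \cdot 3,8 \right)} \right)}} = \sqrt{3715 - \frac{5}{12}} = \sqrt{\frac{44575}{12}} = \frac{5 \sqrt{5349}}{6}$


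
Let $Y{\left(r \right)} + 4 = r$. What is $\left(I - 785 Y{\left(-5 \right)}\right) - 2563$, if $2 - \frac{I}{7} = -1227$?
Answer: $13105$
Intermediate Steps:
$I = 8603$ ($I = 14 - -8589 = 14 + 8589 = 8603$)
$Y{\left(r \right)} = -4 + r$
$\left(I - 785 Y{\left(-5 \right)}\right) - 2563 = \left(8603 - 785 \left(-4 - 5\right)\right) - 2563 = \left(8603 - -7065\right) - 2563 = \left(8603 + 7065\right) - 2563 = 15668 - 2563 = 13105$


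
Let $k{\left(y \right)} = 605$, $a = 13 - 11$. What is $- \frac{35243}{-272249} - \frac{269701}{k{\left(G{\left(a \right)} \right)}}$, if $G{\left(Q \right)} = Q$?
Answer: $- \frac{73404505534}{164710645} \approx -445.66$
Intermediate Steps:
$a = 2$ ($a = 13 - 11 = 2$)
$- \frac{35243}{-272249} - \frac{269701}{k{\left(G{\left(a \right)} \right)}} = - \frac{35243}{-272249} - \frac{269701}{605} = \left(-35243\right) \left(- \frac{1}{272249}\right) - \frac{269701}{605} = \frac{35243}{272249} - \frac{269701}{605} = - \frac{73404505534}{164710645}$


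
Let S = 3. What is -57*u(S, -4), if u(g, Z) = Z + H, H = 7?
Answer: -171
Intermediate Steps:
u(g, Z) = 7 + Z (u(g, Z) = Z + 7 = 7 + Z)
-57*u(S, -4) = -57*(7 - 4) = -57*3 = -171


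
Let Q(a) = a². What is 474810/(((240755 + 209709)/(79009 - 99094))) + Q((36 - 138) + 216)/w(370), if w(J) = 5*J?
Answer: -629884987227/29762800 ≈ -21164.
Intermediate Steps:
474810/(((240755 + 209709)/(79009 - 99094))) + Q((36 - 138) + 216)/w(370) = 474810/(((240755 + 209709)/(79009 - 99094))) + ((36 - 138) + 216)²/((5*370)) = 474810/((450464/(-20085))) + (-102 + 216)²/1850 = 474810/((450464*(-1/20085))) + 114²*(1/1850) = 474810/(-450464/20085) + 12996*(1/1850) = 474810*(-20085/450464) + 6498/925 = -681182775/32176 + 6498/925 = -629884987227/29762800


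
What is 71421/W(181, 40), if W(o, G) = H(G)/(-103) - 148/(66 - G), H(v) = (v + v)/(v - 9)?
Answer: -2964614289/237322 ≈ -12492.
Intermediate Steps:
H(v) = 2*v/(-9 + v) (H(v) = (2*v)/(-9 + v) = 2*v/(-9 + v))
W(o, G) = -148/(66 - G) - 2*G/(103*(-9 + G)) (W(o, G) = (2*G/(-9 + G))/(-103) - 148/(66 - G) = (2*G/(-9 + G))*(-1/103) - 148/(66 - G) = -2*G/(103*(-9 + G)) - 148/(66 - G) = -148/(66 - G) - 2*G/(103*(-9 + G)))
71421/W(181, 40) = 71421/((2*(-68598 - 1*40² + 7688*40)/(103*(-66 + 40)*(-9 + 40)))) = 71421/(((2/103)*(-68598 - 1*1600 + 307520)/(-26*31))) = 71421/(((2/103)*(-1/26)*(1/31)*(-68598 - 1600 + 307520))) = 71421/(((2/103)*(-1/26)*(1/31)*237322)) = 71421/(-237322/41509) = 71421*(-41509/237322) = -2964614289/237322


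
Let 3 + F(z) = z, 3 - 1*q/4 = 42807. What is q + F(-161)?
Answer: -171380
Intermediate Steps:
q = -171216 (q = 12 - 4*42807 = 12 - 171228 = -171216)
F(z) = -3 + z
q + F(-161) = -171216 + (-3 - 161) = -171216 - 164 = -171380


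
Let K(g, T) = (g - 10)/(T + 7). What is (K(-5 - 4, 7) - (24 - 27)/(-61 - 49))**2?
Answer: 284089/148225 ≈ 1.9166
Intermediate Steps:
K(g, T) = (-10 + g)/(7 + T)
(K(-5 - 4, 7) - (24 - 27)/(-61 - 49))**2 = ((-10 + (-5 - 4))/(7 + 7) - (24 - 27)/(-61 - 49))**2 = ((-10 - 9)/14 - (-3)/(-110))**2 = ((1/14)*(-19) - (-3)*(-1)/110)**2 = (-19/14 - 1*3/110)**2 = (-19/14 - 3/110)**2 = (-533/385)**2 = 284089/148225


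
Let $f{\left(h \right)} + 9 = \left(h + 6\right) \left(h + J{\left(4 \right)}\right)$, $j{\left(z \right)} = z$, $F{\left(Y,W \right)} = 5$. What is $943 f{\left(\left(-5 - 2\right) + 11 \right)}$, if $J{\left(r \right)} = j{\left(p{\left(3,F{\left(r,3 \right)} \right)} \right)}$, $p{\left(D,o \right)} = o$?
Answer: $76383$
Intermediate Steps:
$J{\left(r \right)} = 5$
$f{\left(h \right)} = -9 + \left(5 + h\right) \left(6 + h\right)$ ($f{\left(h \right)} = -9 + \left(h + 6\right) \left(h + 5\right) = -9 + \left(6 + h\right) \left(5 + h\right) = -9 + \left(5 + h\right) \left(6 + h\right)$)
$943 f{\left(\left(-5 - 2\right) + 11 \right)} = 943 \left(21 + \left(\left(-5 - 2\right) + 11\right)^{2} + 11 \left(\left(-5 - 2\right) + 11\right)\right) = 943 \left(21 + \left(-7 + 11\right)^{2} + 11 \left(-7 + 11\right)\right) = 943 \left(21 + 4^{2} + 11 \cdot 4\right) = 943 \left(21 + 16 + 44\right) = 943 \cdot 81 = 76383$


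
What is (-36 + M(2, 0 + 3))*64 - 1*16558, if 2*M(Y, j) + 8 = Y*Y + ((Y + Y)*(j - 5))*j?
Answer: -19758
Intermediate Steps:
M(Y, j) = -4 + Y²/2 + Y*j*(-5 + j) (M(Y, j) = -4 + (Y*Y + ((Y + Y)*(j - 5))*j)/2 = -4 + (Y² + ((2*Y)*(-5 + j))*j)/2 = -4 + (Y² + (2*Y*(-5 + j))*j)/2 = -4 + (Y² + 2*Y*j*(-5 + j))/2 = -4 + (Y²/2 + Y*j*(-5 + j)) = -4 + Y²/2 + Y*j*(-5 + j))
(-36 + M(2, 0 + 3))*64 - 1*16558 = (-36 + (-4 + (½)*2² + 2*(0 + 3)² - 5*2*(0 + 3)))*64 - 1*16558 = (-36 + (-4 + (½)*4 + 2*3² - 5*2*3))*64 - 16558 = (-36 + (-4 + 2 + 2*9 - 30))*64 - 16558 = (-36 + (-4 + 2 + 18 - 30))*64 - 16558 = (-36 - 14)*64 - 16558 = -50*64 - 16558 = -3200 - 16558 = -19758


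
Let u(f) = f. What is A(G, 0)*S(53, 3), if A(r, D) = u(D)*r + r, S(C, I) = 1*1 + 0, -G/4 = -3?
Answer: 12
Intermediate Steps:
G = 12 (G = -4*(-3) = 12)
S(C, I) = 1 (S(C, I) = 1 + 0 = 1)
A(r, D) = r + D*r (A(r, D) = D*r + r = r + D*r)
A(G, 0)*S(53, 3) = (12*(1 + 0))*1 = (12*1)*1 = 12*1 = 12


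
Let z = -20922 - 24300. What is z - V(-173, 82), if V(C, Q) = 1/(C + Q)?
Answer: -4115201/91 ≈ -45222.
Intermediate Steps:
z = -45222
z - V(-173, 82) = -45222 - 1/(-173 + 82) = -45222 - 1/(-91) = -45222 - 1*(-1/91) = -45222 + 1/91 = -4115201/91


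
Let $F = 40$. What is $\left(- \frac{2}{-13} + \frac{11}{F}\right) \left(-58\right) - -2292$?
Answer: $\frac{589453}{260} \approx 2267.1$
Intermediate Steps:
$\left(- \frac{2}{-13} + \frac{11}{F}\right) \left(-58\right) - -2292 = \left(- \frac{2}{-13} + \frac{11}{40}\right) \left(-58\right) - -2292 = \left(\left(-2\right) \left(- \frac{1}{13}\right) + 11 \cdot \frac{1}{40}\right) \left(-58\right) + 2292 = \left(\frac{2}{13} + \frac{11}{40}\right) \left(-58\right) + 2292 = \frac{223}{520} \left(-58\right) + 2292 = - \frac{6467}{260} + 2292 = \frac{589453}{260}$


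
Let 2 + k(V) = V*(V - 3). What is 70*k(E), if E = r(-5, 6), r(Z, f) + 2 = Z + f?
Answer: 140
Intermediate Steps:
r(Z, f) = -2 + Z + f (r(Z, f) = -2 + (Z + f) = -2 + Z + f)
E = -1 (E = -2 - 5 + 6 = -1)
k(V) = -2 + V*(-3 + V) (k(V) = -2 + V*(V - 3) = -2 + V*(-3 + V))
70*k(E) = 70*(-2 + (-1)**2 - 3*(-1)) = 70*(-2 + 1 + 3) = 70*2 = 140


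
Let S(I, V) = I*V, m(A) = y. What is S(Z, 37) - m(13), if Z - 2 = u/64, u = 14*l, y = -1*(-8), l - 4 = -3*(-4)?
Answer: 391/2 ≈ 195.50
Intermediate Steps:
l = 16 (l = 4 - 3*(-4) = 4 + 12 = 16)
y = 8
m(A) = 8
u = 224 (u = 14*16 = 224)
Z = 11/2 (Z = 2 + 224/64 = 2 + 224*(1/64) = 2 + 7/2 = 11/2 ≈ 5.5000)
S(Z, 37) - m(13) = (11/2)*37 - 1*8 = 407/2 - 8 = 391/2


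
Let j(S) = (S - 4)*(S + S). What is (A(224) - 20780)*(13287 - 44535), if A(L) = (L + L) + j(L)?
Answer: -2444468544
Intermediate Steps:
j(S) = 2*S*(-4 + S) (j(S) = (-4 + S)*(2*S) = 2*S*(-4 + S))
A(L) = 2*L + 2*L*(-4 + L) (A(L) = (L + L) + 2*L*(-4 + L) = 2*L + 2*L*(-4 + L))
(A(224) - 20780)*(13287 - 44535) = (2*224*(-3 + 224) - 20780)*(13287 - 44535) = (2*224*221 - 20780)*(-31248) = (99008 - 20780)*(-31248) = 78228*(-31248) = -2444468544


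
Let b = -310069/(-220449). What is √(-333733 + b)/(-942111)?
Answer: -4*I*√1013663026124097/207687427839 ≈ -0.00061319*I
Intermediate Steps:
b = 310069/220449 (b = -310069*(-1/220449) = 310069/220449 ≈ 1.4065)
√(-333733 + b)/(-942111) = √(-333733 + 310069/220449)/(-942111) = √(-73570796048/220449)*(-1/942111) = (4*I*√1013663026124097/220449)*(-1/942111) = -4*I*√1013663026124097/207687427839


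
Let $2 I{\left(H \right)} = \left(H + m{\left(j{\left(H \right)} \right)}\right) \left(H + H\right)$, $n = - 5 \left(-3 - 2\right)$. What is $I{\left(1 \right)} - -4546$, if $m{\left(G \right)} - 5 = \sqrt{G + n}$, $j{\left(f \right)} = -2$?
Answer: $4552 + \sqrt{23} \approx 4556.8$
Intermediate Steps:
$n = 25$ ($n = \left(-5\right) \left(-5\right) = 25$)
$m{\left(G \right)} = 5 + \sqrt{25 + G}$ ($m{\left(G \right)} = 5 + \sqrt{G + 25} = 5 + \sqrt{25 + G}$)
$I{\left(H \right)} = H \left(5 + H + \sqrt{23}\right)$ ($I{\left(H \right)} = \frac{\left(H + \left(5 + \sqrt{25 - 2}\right)\right) \left(H + H\right)}{2} = \frac{\left(H + \left(5 + \sqrt{23}\right)\right) 2 H}{2} = \frac{\left(5 + H + \sqrt{23}\right) 2 H}{2} = \frac{2 H \left(5 + H + \sqrt{23}\right)}{2} = H \left(5 + H + \sqrt{23}\right)$)
$I{\left(1 \right)} - -4546 = 1 \left(5 + 1 + \sqrt{23}\right) - -4546 = 1 \left(6 + \sqrt{23}\right) + 4546 = \left(6 + \sqrt{23}\right) + 4546 = 4552 + \sqrt{23}$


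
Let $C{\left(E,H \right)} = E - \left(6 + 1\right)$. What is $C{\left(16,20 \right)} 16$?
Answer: $144$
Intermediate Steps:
$C{\left(E,H \right)} = -7 + E$ ($C{\left(E,H \right)} = E - 7 = -7 + E$)
$C{\left(16,20 \right)} 16 = \left(-7 + 16\right) 16 = 9 \cdot 16 = 144$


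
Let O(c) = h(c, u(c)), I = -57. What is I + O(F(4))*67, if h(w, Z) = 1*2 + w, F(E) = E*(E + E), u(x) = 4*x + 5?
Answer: 2221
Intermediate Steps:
u(x) = 5 + 4*x
F(E) = 2*E**2 (F(E) = E*(2*E) = 2*E**2)
h(w, Z) = 2 + w
O(c) = 2 + c
I + O(F(4))*67 = -57 + (2 + 2*4**2)*67 = -57 + (2 + 2*16)*67 = -57 + (2 + 32)*67 = -57 + 34*67 = -57 + 2278 = 2221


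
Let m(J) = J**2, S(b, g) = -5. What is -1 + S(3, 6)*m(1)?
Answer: -6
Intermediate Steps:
-1 + S(3, 6)*m(1) = -1 - 5*1**2 = -1 - 5*1 = -1 - 5 = -6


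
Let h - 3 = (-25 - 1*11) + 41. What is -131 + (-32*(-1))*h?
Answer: 125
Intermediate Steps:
h = 8 (h = 3 + ((-25 - 1*11) + 41) = 3 + ((-25 - 11) + 41) = 3 + (-36 + 41) = 3 + 5 = 8)
-131 + (-32*(-1))*h = -131 - 32*(-1)*8 = -131 + 32*8 = -131 + 256 = 125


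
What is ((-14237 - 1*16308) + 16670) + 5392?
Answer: -8483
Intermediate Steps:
((-14237 - 1*16308) + 16670) + 5392 = ((-14237 - 16308) + 16670) + 5392 = (-30545 + 16670) + 5392 = -13875 + 5392 = -8483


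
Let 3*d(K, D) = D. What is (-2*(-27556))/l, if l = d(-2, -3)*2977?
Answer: -55112/2977 ≈ -18.513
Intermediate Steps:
d(K, D) = D/3
l = -2977 (l = ((⅓)*(-3))*2977 = -1*2977 = -2977)
(-2*(-27556))/l = -2*(-27556)/(-2977) = 55112*(-1/2977) = -55112/2977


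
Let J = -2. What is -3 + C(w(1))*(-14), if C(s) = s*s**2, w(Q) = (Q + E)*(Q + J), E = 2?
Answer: 375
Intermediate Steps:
w(Q) = (-2 + Q)*(2 + Q) (w(Q) = (Q + 2)*(Q - 2) = (2 + Q)*(-2 + Q) = (-2 + Q)*(2 + Q))
C(s) = s**3
-3 + C(w(1))*(-14) = -3 + (-4 + 1**2)**3*(-14) = -3 + (-4 + 1)**3*(-14) = -3 + (-3)**3*(-14) = -3 - 27*(-14) = -3 + 378 = 375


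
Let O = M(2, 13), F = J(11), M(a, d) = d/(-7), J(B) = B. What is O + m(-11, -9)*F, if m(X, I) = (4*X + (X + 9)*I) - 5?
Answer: -2400/7 ≈ -342.86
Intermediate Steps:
M(a, d) = -d/7 (M(a, d) = d*(-1/7) = -d/7)
F = 11
m(X, I) = -5 + 4*X + I*(9 + X) (m(X, I) = (4*X + (9 + X)*I) - 5 = (4*X + I*(9 + X)) - 5 = -5 + 4*X + I*(9 + X))
O = -13/7 (O = -1/7*13 = -13/7 ≈ -1.8571)
O + m(-11, -9)*F = -13/7 + (-5 + 4*(-11) + 9*(-9) - 9*(-11))*11 = -13/7 + (-5 - 44 - 81 + 99)*11 = -13/7 - 31*11 = -13/7 - 341 = -2400/7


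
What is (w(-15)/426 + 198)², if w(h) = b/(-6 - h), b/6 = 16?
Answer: 16011865444/408321 ≈ 39214.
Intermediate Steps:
b = 96 (b = 6*16 = 96)
w(h) = 96/(-6 - h)
(w(-15)/426 + 198)² = (-96/(6 - 15)/426 + 198)² = (-96/(-9)*(1/426) + 198)² = (-96*(-⅑)*(1/426) + 198)² = ((32/3)*(1/426) + 198)² = (16/639 + 198)² = (126538/639)² = 16011865444/408321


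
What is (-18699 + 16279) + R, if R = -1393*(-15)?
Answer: 18475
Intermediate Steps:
R = 20895
(-18699 + 16279) + R = (-18699 + 16279) + 20895 = -2420 + 20895 = 18475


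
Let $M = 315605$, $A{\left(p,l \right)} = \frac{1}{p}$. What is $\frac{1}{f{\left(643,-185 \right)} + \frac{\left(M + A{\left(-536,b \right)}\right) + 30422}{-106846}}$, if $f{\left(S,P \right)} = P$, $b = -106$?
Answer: $- \frac{57269456}{10780319831} \approx -0.0053124$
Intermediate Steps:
$\frac{1}{f{\left(643,-185 \right)} + \frac{\left(M + A{\left(-536,b \right)}\right) + 30422}{-106846}} = \frac{1}{-185 + \frac{\left(315605 + \frac{1}{-536}\right) + 30422}{-106846}} = \frac{1}{-185 + \left(\left(315605 - \frac{1}{536}\right) + 30422\right) \left(- \frac{1}{106846}\right)} = \frac{1}{-185 + \left(\frac{169164279}{536} + 30422\right) \left(- \frac{1}{106846}\right)} = \frac{1}{-185 + \frac{185470471}{536} \left(- \frac{1}{106846}\right)} = \frac{1}{-185 - \frac{185470471}{57269456}} = \frac{1}{- \frac{10780319831}{57269456}} = - \frac{57269456}{10780319831}$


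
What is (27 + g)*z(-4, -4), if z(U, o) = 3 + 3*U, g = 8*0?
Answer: -243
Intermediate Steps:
g = 0
(27 + g)*z(-4, -4) = (27 + 0)*(3 + 3*(-4)) = 27*(3 - 12) = 27*(-9) = -243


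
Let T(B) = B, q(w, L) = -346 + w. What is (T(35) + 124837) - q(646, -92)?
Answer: 124572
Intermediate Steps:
(T(35) + 124837) - q(646, -92) = (35 + 124837) - (-346 + 646) = 124872 - 1*300 = 124872 - 300 = 124572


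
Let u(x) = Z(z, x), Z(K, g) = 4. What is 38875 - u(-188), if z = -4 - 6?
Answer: 38871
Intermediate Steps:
z = -10
u(x) = 4
38875 - u(-188) = 38875 - 1*4 = 38875 - 4 = 38871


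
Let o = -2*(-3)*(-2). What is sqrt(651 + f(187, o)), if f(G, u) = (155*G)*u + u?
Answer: I*sqrt(347181) ≈ 589.22*I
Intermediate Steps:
o = -12 (o = 6*(-2) = -12)
f(G, u) = u + 155*G*u (f(G, u) = 155*G*u + u = u + 155*G*u)
sqrt(651 + f(187, o)) = sqrt(651 - 12*(1 + 155*187)) = sqrt(651 - 12*(1 + 28985)) = sqrt(651 - 12*28986) = sqrt(651 - 347832) = sqrt(-347181) = I*sqrt(347181)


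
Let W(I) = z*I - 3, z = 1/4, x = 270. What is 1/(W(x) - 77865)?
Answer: -2/155601 ≈ -1.2853e-5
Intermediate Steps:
z = ¼ ≈ 0.25000
W(I) = -3 + I/4 (W(I) = I/4 - 3 = -3 + I/4)
1/(W(x) - 77865) = 1/((-3 + (¼)*270) - 77865) = 1/((-3 + 135/2) - 77865) = 1/(129/2 - 77865) = 1/(-155601/2) = -2/155601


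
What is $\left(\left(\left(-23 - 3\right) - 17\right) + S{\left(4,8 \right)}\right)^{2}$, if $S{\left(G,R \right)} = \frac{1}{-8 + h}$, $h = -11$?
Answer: $\frac{669124}{361} \approx 1853.5$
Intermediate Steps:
$S{\left(G,R \right)} = - \frac{1}{19}$ ($S{\left(G,R \right)} = \frac{1}{-8 - 11} = \frac{1}{-19} = - \frac{1}{19}$)
$\left(\left(\left(-23 - 3\right) - 17\right) + S{\left(4,8 \right)}\right)^{2} = \left(\left(\left(-23 - 3\right) - 17\right) - \frac{1}{19}\right)^{2} = \left(\left(-26 - 17\right) - \frac{1}{19}\right)^{2} = \left(-43 - \frac{1}{19}\right)^{2} = \left(- \frac{818}{19}\right)^{2} = \frac{669124}{361}$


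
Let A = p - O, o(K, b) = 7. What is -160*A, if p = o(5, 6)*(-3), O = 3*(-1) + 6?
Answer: 3840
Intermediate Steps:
O = 3 (O = -3 + 6 = 3)
p = -21 (p = 7*(-3) = -21)
A = -24 (A = -21 - 1*3 = -21 - 3 = -24)
-160*A = -160*(-24) = 3840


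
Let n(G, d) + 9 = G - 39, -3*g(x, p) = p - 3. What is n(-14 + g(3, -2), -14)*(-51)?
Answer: 3077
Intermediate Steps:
g(x, p) = 1 - p/3 (g(x, p) = -(p - 3)/3 = -(-3 + p)/3 = 1 - p/3)
n(G, d) = -48 + G (n(G, d) = -9 + (G - 39) = -9 + (-39 + G) = -48 + G)
n(-14 + g(3, -2), -14)*(-51) = (-48 + (-14 + (1 - ⅓*(-2))))*(-51) = (-48 + (-14 + (1 + ⅔)))*(-51) = (-48 + (-14 + 5/3))*(-51) = (-48 - 37/3)*(-51) = -181/3*(-51) = 3077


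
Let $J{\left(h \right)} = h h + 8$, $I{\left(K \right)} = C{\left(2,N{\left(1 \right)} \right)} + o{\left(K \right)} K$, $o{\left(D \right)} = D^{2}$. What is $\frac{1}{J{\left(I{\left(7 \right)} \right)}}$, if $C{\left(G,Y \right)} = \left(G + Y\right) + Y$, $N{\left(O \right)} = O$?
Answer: $\frac{1}{120417} \approx 8.3045 \cdot 10^{-6}$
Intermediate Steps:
$C{\left(G,Y \right)} = G + 2 Y$
$I{\left(K \right)} = 4 + K^{3}$ ($I{\left(K \right)} = \left(2 + 2 \cdot 1\right) + K^{2} K = \left(2 + 2\right) + K^{3} = 4 + K^{3}$)
$J{\left(h \right)} = 8 + h^{2}$ ($J{\left(h \right)} = h^{2} + 8 = 8 + h^{2}$)
$\frac{1}{J{\left(I{\left(7 \right)} \right)}} = \frac{1}{8 + \left(4 + 7^{3}\right)^{2}} = \frac{1}{8 + \left(4 + 343\right)^{2}} = \frac{1}{8 + 347^{2}} = \frac{1}{8 + 120409} = \frac{1}{120417}$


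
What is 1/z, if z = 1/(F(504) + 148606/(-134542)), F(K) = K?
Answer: 33830281/67271 ≈ 502.90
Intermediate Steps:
z = 67271/33830281 (z = 1/(504 + 148606/(-134542)) = 1/(504 + 148606*(-1/134542)) = 1/(504 - 74303/67271) = 1/(33830281/67271) = 67271/33830281 ≈ 0.0019885)
1/z = 1/(67271/33830281) = 33830281/67271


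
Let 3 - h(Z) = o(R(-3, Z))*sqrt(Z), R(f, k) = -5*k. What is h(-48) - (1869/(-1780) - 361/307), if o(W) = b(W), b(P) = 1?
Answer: 32087/6140 - 4*I*sqrt(3) ≈ 5.2259 - 6.9282*I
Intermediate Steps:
o(W) = 1
h(Z) = 3 - sqrt(Z)
h(-48) - (1869/(-1780) - 361/307) = (3 - sqrt(-48)) - (1869/(-1780) - 361/307) = (3 - 4*I*sqrt(3)) - (1869*(-1/1780) - 361*1/307) = (3 - 4*I*sqrt(3)) - (-21/20 - 361/307) = (3 - 4*I*sqrt(3)) - 1*(-13667/6140) = (3 - 4*I*sqrt(3)) + 13667/6140 = 32087/6140 - 4*I*sqrt(3)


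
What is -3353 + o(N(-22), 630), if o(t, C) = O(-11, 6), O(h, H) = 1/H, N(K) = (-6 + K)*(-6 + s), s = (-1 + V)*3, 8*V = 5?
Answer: -20117/6 ≈ -3352.8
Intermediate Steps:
V = 5/8 (V = (⅛)*5 = 5/8 ≈ 0.62500)
s = -9/8 (s = (-1 + 5/8)*3 = -3/8*3 = -9/8 ≈ -1.1250)
N(K) = 171/4 - 57*K/8 (N(K) = (-6 + K)*(-6 - 9/8) = (-6 + K)*(-57/8) = 171/4 - 57*K/8)
o(t, C) = ⅙ (o(t, C) = 1/6 = ⅙)
-3353 + o(N(-22), 630) = -3353 + ⅙ = -20117/6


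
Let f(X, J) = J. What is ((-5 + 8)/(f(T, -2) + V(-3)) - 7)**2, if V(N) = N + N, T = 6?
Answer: 3481/64 ≈ 54.391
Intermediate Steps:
V(N) = 2*N
((-5 + 8)/(f(T, -2) + V(-3)) - 7)**2 = ((-5 + 8)/(-2 + 2*(-3)) - 7)**2 = (3/(-2 - 6) - 7)**2 = (3/(-8) - 7)**2 = (3*(-1/8) - 7)**2 = (-3/8 - 7)**2 = (-59/8)**2 = 3481/64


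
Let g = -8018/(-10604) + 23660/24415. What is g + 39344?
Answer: 1018647684115/25889666 ≈ 39346.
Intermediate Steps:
g = 44665011/25889666 (g = -8018*(-1/10604) + 23660*(1/24415) = 4009/5302 + 4732/4883 = 44665011/25889666 ≈ 1.7252)
g + 39344 = 44665011/25889666 + 39344 = 1018647684115/25889666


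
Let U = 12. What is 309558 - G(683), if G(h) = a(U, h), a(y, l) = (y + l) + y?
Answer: 308851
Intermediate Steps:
a(y, l) = l + 2*y (a(y, l) = (l + y) + y = l + 2*y)
G(h) = 24 + h (G(h) = h + 2*12 = h + 24 = 24 + h)
309558 - G(683) = 309558 - (24 + 683) = 309558 - 1*707 = 309558 - 707 = 308851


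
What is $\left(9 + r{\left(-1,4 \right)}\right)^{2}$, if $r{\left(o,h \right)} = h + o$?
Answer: $144$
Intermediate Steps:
$\left(9 + r{\left(-1,4 \right)}\right)^{2} = \left(9 + \left(4 - 1\right)\right)^{2} = \left(9 + 3\right)^{2} = 12^{2} = 144$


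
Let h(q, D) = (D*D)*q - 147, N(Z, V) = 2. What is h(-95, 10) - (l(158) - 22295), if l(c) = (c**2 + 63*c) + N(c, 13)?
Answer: -22272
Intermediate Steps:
h(q, D) = -147 + q*D**2 (h(q, D) = D**2*q - 147 = q*D**2 - 147 = -147 + q*D**2)
l(c) = 2 + c**2 + 63*c (l(c) = (c**2 + 63*c) + 2 = 2 + c**2 + 63*c)
h(-95, 10) - (l(158) - 22295) = (-147 - 95*10**2) - ((2 + 158**2 + 63*158) - 22295) = (-147 - 95*100) - ((2 + 24964 + 9954) - 22295) = (-147 - 9500) - (34920 - 22295) = -9647 - 1*12625 = -9647 - 12625 = -22272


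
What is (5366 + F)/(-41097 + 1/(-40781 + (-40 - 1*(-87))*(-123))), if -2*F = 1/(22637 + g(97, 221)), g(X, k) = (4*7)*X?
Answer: -1266897984799/9702889806159 ≈ -0.13057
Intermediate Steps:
g(X, k) = 28*X
F = -1/50706 (F = -1/(2*(22637 + 28*97)) = -1/(2*(22637 + 2716)) = -1/2/25353 = -1/2*1/25353 = -1/50706 ≈ -1.9722e-5)
(5366 + F)/(-41097 + 1/(-40781 + (-40 - 1*(-87))*(-123))) = (5366 - 1/50706)/(-41097 + 1/(-40781 + (-40 - 1*(-87))*(-123))) = 272088395/(50706*(-41097 + 1/(-40781 + (-40 + 87)*(-123)))) = 272088395/(50706*(-41097 + 1/(-40781 + 47*(-123)))) = 272088395/(50706*(-41097 + 1/(-40781 - 5781))) = 272088395/(50706*(-41097 + 1/(-46562))) = 272088395/(50706*(-41097 - 1/46562)) = 272088395/(50706*(-1913558515/46562)) = (272088395/50706)*(-46562/1913558515) = -1266897984799/9702889806159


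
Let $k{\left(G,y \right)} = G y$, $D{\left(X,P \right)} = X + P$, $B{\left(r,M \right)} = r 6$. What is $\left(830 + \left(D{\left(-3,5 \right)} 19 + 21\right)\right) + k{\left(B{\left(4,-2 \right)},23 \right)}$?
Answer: $1441$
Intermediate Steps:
$B{\left(r,M \right)} = 6 r$
$D{\left(X,P \right)} = P + X$
$\left(830 + \left(D{\left(-3,5 \right)} 19 + 21\right)\right) + k{\left(B{\left(4,-2 \right)},23 \right)} = \left(830 + \left(\left(5 - 3\right) 19 + 21\right)\right) + 6 \cdot 4 \cdot 23 = \left(830 + \left(2 \cdot 19 + 21\right)\right) + 24 \cdot 23 = \left(830 + \left(38 + 21\right)\right) + 552 = \left(830 + 59\right) + 552 = 889 + 552 = 1441$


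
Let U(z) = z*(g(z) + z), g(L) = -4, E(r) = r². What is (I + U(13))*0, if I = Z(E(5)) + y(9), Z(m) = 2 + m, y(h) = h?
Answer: 0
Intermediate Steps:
I = 36 (I = (2 + 5²) + 9 = (2 + 25) + 9 = 27 + 9 = 36)
U(z) = z*(-4 + z)
(I + U(13))*0 = (36 + 13*(-4 + 13))*0 = (36 + 13*9)*0 = (36 + 117)*0 = 153*0 = 0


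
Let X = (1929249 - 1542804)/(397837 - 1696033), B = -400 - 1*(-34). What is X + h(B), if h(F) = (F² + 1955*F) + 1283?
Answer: -251110613827/432732 ≈ -5.8029e+5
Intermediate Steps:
B = -366 (B = -400 + 34 = -366)
h(F) = 1283 + F² + 1955*F
X = -128815/432732 (X = 386445/(-1298196) = 386445*(-1/1298196) = -128815/432732 ≈ -0.29768)
X + h(B) = -128815/432732 + (1283 + (-366)² + 1955*(-366)) = -128815/432732 + (1283 + 133956 - 715530) = -128815/432732 - 580291 = -251110613827/432732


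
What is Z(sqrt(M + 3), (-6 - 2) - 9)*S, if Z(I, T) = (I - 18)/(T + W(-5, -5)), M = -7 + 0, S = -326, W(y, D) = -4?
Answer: -1956/7 + 652*I/21 ≈ -279.43 + 31.048*I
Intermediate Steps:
M = -7
Z(I, T) = (-18 + I)/(-4 + T) (Z(I, T) = (I - 18)/(T - 4) = (-18 + I)/(-4 + T))
Z(sqrt(M + 3), (-6 - 2) - 9)*S = ((-18 + sqrt(-7 + 3))/(-4 + ((-6 - 2) - 9)))*(-326) = ((-18 + sqrt(-4))/(-4 + (-8 - 9)))*(-326) = ((-18 + 2*I)/(-4 - 17))*(-326) = ((-18 + 2*I)/(-21))*(-326) = -(-18 + 2*I)/21*(-326) = (6/7 - 2*I/21)*(-326) = -1956/7 + 652*I/21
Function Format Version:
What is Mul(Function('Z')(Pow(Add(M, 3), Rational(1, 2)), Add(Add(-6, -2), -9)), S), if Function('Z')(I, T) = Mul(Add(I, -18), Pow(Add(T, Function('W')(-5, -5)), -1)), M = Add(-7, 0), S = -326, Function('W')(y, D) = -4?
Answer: Add(Rational(-1956, 7), Mul(Rational(652, 21), I)) ≈ Add(-279.43, Mul(31.048, I))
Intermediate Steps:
M = -7
Function('Z')(I, T) = Mul(Pow(Add(-4, T), -1), Add(-18, I)) (Function('Z')(I, T) = Mul(Add(I, -18), Pow(Add(T, -4), -1)) = Mul(Add(-18, I), Pow(Add(-4, T), -1)) = Mul(Pow(Add(-4, T), -1), Add(-18, I)))
Mul(Function('Z')(Pow(Add(M, 3), Rational(1, 2)), Add(Add(-6, -2), -9)), S) = Mul(Mul(Pow(Add(-4, Add(Add(-6, -2), -9)), -1), Add(-18, Pow(Add(-7, 3), Rational(1, 2)))), -326) = Mul(Mul(Pow(Add(-4, Add(-8, -9)), -1), Add(-18, Pow(-4, Rational(1, 2)))), -326) = Mul(Mul(Pow(Add(-4, -17), -1), Add(-18, Mul(2, I))), -326) = Mul(Mul(Pow(-21, -1), Add(-18, Mul(2, I))), -326) = Mul(Mul(Rational(-1, 21), Add(-18, Mul(2, I))), -326) = Mul(Add(Rational(6, 7), Mul(Rational(-2, 21), I)), -326) = Add(Rational(-1956, 7), Mul(Rational(652, 21), I))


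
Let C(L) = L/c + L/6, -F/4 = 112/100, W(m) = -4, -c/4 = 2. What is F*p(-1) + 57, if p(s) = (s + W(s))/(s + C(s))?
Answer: 4437/125 ≈ 35.496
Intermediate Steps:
c = -8 (c = -4*2 = -8)
F = -112/25 (F = -448/100 = -4*28/25 = -112/25 ≈ -4.4800)
C(L) = L/24 (C(L) = L/(-8) + L/6 = L*(-⅛) + L*(⅙) = -L/8 + L/6 = L/24)
p(s) = 24*(-4 + s)/(25*s) (p(s) = (s - 4)/(s + s/24) = (-4 + s)/((25*s/24)) = (-4 + s)*(24/(25*s)) = 24*(-4 + s)/(25*s))
F*p(-1) + 57 = -2688*(-4 - 1)/(625*(-1)) + 57 = -2688*(-1)*(-5)/625 + 57 = -112/25*24/5 + 57 = -2688/125 + 57 = 4437/125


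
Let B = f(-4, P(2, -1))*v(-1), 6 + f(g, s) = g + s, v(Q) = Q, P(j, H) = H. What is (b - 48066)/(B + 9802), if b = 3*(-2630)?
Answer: -18652/3271 ≈ -5.7022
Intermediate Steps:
f(g, s) = -6 + g + s (f(g, s) = -6 + (g + s) = -6 + g + s)
b = -7890
B = 11 (B = (-6 - 4 - 1)*(-1) = -11*(-1) = 11)
(b - 48066)/(B + 9802) = (-7890 - 48066)/(11 + 9802) = -55956/9813 = -55956*1/9813 = -18652/3271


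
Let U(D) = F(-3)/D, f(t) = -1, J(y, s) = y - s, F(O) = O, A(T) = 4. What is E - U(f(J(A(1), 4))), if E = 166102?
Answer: 166099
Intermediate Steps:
U(D) = -3/D
E - U(f(J(A(1), 4))) = 166102 - (-3)/(-1) = 166102 - (-3)*(-1) = 166102 - 1*3 = 166102 - 3 = 166099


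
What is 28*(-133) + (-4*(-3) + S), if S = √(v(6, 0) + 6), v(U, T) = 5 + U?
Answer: -3712 + √17 ≈ -3707.9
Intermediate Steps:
S = √17 (S = √((5 + 6) + 6) = √(11 + 6) = √17 ≈ 4.1231)
28*(-133) + (-4*(-3) + S) = 28*(-133) + (-4*(-3) + √17) = -3724 + (12 + √17) = -3712 + √17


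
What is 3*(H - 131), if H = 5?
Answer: -378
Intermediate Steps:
3*(H - 131) = 3*(5 - 131) = 3*(-126) = -378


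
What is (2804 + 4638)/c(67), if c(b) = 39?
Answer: 7442/39 ≈ 190.82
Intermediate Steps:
(2804 + 4638)/c(67) = (2804 + 4638)/39 = 7442*(1/39) = 7442/39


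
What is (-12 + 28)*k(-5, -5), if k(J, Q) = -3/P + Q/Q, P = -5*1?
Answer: 128/5 ≈ 25.600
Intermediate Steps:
P = -5
k(J, Q) = 8/5 (k(J, Q) = -3/(-5) + Q/Q = -3*(-⅕) + 1 = ⅗ + 1 = 8/5)
(-12 + 28)*k(-5, -5) = (-12 + 28)*(8/5) = 16*(8/5) = 128/5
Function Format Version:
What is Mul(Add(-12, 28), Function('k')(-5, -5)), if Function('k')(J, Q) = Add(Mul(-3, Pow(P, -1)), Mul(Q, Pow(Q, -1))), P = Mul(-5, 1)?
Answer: Rational(128, 5) ≈ 25.600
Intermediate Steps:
P = -5
Function('k')(J, Q) = Rational(8, 5) (Function('k')(J, Q) = Add(Mul(-3, Pow(-5, -1)), Mul(Q, Pow(Q, -1))) = Add(Mul(-3, Rational(-1, 5)), 1) = Add(Rational(3, 5), 1) = Rational(8, 5))
Mul(Add(-12, 28), Function('k')(-5, -5)) = Mul(Add(-12, 28), Rational(8, 5)) = Mul(16, Rational(8, 5)) = Rational(128, 5)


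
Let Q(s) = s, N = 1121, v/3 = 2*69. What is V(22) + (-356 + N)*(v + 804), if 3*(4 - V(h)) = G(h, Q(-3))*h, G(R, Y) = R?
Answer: 2794838/3 ≈ 9.3161e+5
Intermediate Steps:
v = 414 (v = 3*(2*69) = 3*138 = 414)
V(h) = 4 - h²/3 (V(h) = 4 - h*h/3 = 4 - h²/3)
V(22) + (-356 + N)*(v + 804) = (4 - ⅓*22²) + (-356 + 1121)*(414 + 804) = (4 - ⅓*484) + 765*1218 = (4 - 484/3) + 931770 = -472/3 + 931770 = 2794838/3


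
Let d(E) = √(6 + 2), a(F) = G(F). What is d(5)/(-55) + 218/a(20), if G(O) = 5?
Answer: 218/5 - 2*√2/55 ≈ 43.549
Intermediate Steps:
a(F) = 5
d(E) = 2*√2 (d(E) = √8 = 2*√2)
d(5)/(-55) + 218/a(20) = (2*√2)/(-55) + 218/5 = (2*√2)*(-1/55) + 218*(⅕) = -2*√2/55 + 218/5 = 218/5 - 2*√2/55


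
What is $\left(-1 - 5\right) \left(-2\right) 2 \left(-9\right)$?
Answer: $-216$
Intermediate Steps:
$\left(-1 - 5\right) \left(-2\right) 2 \left(-9\right) = \left(-6\right) \left(-2\right) 2 \left(-9\right) = 12 \cdot 2 \left(-9\right) = 24 \left(-9\right) = -216$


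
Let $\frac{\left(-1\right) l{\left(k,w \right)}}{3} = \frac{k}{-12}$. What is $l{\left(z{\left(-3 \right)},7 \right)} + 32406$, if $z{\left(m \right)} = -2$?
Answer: $\frac{64811}{2} \approx 32406.0$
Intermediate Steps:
$l{\left(k,w \right)} = \frac{k}{4}$ ($l{\left(k,w \right)} = - 3 \frac{k}{-12} = - 3 k \left(- \frac{1}{12}\right) = - 3 \left(- \frac{k}{12}\right) = \frac{k}{4}$)
$l{\left(z{\left(-3 \right)},7 \right)} + 32406 = \frac{1}{4} \left(-2\right) + 32406 = - \frac{1}{2} + 32406 = \frac{64811}{2}$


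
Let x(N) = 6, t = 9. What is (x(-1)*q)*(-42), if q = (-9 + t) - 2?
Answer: 504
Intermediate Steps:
q = -2 (q = (-9 + 9) - 2 = 0 - 2 = -2)
(x(-1)*q)*(-42) = (6*(-2))*(-42) = -12*(-42) = 504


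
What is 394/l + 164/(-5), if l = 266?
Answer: -20827/665 ≈ -31.319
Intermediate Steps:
394/l + 164/(-5) = 394/266 + 164/(-5) = 394*(1/266) + 164*(-⅕) = 197/133 - 164/5 = -20827/665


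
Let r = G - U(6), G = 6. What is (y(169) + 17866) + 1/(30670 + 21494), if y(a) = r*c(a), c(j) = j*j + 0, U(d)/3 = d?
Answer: -16946310023/52164 ≈ -3.2487e+5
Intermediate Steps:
U(d) = 3*d
c(j) = j² (c(j) = j² + 0 = j²)
r = -12 (r = 6 - 3*6 = 6 - 1*18 = 6 - 18 = -12)
y(a) = -12*a²
(y(169) + 17866) + 1/(30670 + 21494) = (-12*169² + 17866) + 1/(30670 + 21494) = (-12*28561 + 17866) + 1/52164 = (-342732 + 17866) + 1/52164 = -324866 + 1/52164 = -16946310023/52164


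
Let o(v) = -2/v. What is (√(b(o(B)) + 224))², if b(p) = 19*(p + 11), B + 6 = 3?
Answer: 1337/3 ≈ 445.67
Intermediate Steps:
B = -3 (B = -6 + 3 = -3)
b(p) = 209 + 19*p (b(p) = 19*(11 + p) = 209 + 19*p)
(√(b(o(B)) + 224))² = (√((209 + 19*(-2/(-3))) + 224))² = (√((209 + 19*(-2*(-⅓))) + 224))² = (√((209 + 19*(⅔)) + 224))² = (√((209 + 38/3) + 224))² = (√(665/3 + 224))² = (√(1337/3))² = (√4011/3)² = 1337/3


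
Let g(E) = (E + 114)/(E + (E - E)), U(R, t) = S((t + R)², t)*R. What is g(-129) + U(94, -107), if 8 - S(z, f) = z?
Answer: -650757/43 ≈ -15134.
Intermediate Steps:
S(z, f) = 8 - z
U(R, t) = R*(8 - (R + t)²) (U(R, t) = (8 - (t + R)²)*R = (8 - (R + t)²)*R = R*(8 - (R + t)²))
g(E) = (114 + E)/E (g(E) = (114 + E)/(E + 0) = (114 + E)/E)
g(-129) + U(94, -107) = (114 - 129)/(-129) - 1*94*(-8 + (94 - 107)²) = -1/129*(-15) - 1*94*(-8 + (-13)²) = 5/43 - 1*94*(-8 + 169) = 5/43 - 1*94*161 = 5/43 - 15134 = -650757/43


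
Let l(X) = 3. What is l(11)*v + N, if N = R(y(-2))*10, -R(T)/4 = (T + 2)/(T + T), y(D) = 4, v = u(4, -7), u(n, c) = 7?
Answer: -9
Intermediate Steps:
v = 7
R(T) = -2*(2 + T)/T (R(T) = -4*(T + 2)/(T + T) = -4*(2 + T)/(2*T) = -4*(2 + T)*1/(2*T) = -2*(2 + T)/T)
N = -30 (N = (-2 - 4/4)*10 = (-2 - 4*¼)*10 = (-2 - 1)*10 = -3*10 = -30)
l(11)*v + N = 3*7 - 30 = 21 - 30 = -9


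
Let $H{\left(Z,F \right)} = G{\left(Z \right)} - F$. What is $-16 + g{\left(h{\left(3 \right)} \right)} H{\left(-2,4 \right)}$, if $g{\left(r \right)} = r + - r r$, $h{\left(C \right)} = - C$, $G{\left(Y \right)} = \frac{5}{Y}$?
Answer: $62$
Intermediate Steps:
$H{\left(Z,F \right)} = - F + \frac{5}{Z}$ ($H{\left(Z,F \right)} = \frac{5}{Z} - F = - F + \frac{5}{Z}$)
$g{\left(r \right)} = r - r^{2}$
$-16 + g{\left(h{\left(3 \right)} \right)} H{\left(-2,4 \right)} = -16 + \left(-1\right) 3 \left(1 - \left(-1\right) 3\right) \left(\left(-1\right) 4 + \frac{5}{-2}\right) = -16 + - 3 \left(1 - -3\right) \left(-4 + 5 \left(- \frac{1}{2}\right)\right) = -16 + - 3 \left(1 + 3\right) \left(-4 - \frac{5}{2}\right) = -16 + \left(-3\right) 4 \left(- \frac{13}{2}\right) = -16 - -78 = -16 + 78 = 62$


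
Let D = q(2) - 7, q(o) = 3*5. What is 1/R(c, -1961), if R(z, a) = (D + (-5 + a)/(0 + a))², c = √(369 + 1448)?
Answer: 3845521/311663716 ≈ 0.012339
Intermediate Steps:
q(o) = 15
c = √1817 ≈ 42.626
D = 8 (D = 15 - 7 = 8)
R(z, a) = (8 + (-5 + a)/a)² (R(z, a) = (8 + (-5 + a)/(0 + a))² = (8 + (-5 + a)/a)²)
1/R(c, -1961) = 1/((-5 + 9*(-1961))²/(-1961)²) = 1/((-5 - 17649)²/3845521) = 1/((1/3845521)*(-17654)²) = 1/((1/3845521)*311663716) = 1/(311663716/3845521) = 3845521/311663716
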